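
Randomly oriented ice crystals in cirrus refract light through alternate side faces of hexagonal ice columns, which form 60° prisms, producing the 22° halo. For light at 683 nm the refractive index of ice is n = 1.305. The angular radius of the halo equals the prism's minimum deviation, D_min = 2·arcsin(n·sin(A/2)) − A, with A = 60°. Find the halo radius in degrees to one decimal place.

21.5°

n·sin(A/2) = 1.305 × sin 30° = 1.305 × 0.5000 = 0.6525.
D_min = 2·arcsin(0.6525) − 60° = 2 × 40.730° − 60° = 21.461°.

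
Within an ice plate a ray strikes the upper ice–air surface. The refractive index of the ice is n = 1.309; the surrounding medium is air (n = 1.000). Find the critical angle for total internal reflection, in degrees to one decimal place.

sin θ_c = n_air / n = 1.000 / 1.309 = 0.7639.
θ_c = arcsin(0.7639) = 49.81°.

49.8°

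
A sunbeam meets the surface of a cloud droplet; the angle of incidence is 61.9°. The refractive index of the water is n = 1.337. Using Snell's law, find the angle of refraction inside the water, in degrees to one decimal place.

Snell: sin θ_r = sin θ_i / n = sin 61.9° / 1.337 = 0.8821 / 1.337 = 0.6598.
θ_r = arcsin(0.6598) = 41.28°.

41.3°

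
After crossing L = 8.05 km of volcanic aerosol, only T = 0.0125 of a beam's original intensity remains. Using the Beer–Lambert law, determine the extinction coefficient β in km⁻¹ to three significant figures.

0.544 km⁻¹

Beer–Lambert: T = exp(−βL) ⇒ β = −ln(T)/L = −ln(0.0125)/8.05 = 4.3820/8.05 = 0.5444 km⁻¹.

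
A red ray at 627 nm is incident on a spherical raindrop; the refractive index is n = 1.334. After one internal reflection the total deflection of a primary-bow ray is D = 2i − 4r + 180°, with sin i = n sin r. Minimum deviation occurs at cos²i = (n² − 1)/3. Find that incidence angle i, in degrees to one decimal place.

cos²i = (1.334² − 1)/3 = (1.77956 − 1)/3 = 0.25985.
cos i = 0.50976, so i = 59.352°.

59.4°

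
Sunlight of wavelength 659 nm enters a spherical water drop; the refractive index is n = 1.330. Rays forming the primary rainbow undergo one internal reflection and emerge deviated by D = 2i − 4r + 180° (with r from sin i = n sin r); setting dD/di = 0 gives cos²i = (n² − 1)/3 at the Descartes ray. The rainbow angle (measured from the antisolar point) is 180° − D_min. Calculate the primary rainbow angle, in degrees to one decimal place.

42.5°

cos²i = (1.76890 − 1)/3 = 0.25630; i = arccos(0.50626) = 59.585°.
sin r = sin 59.585°/1.330 = 0.64841; r = 40.422°.
D_min = 2·59.585° − 4·40.422° + 180° = 137.484°.
Rainbow angle = 180° − D_min = 42.516°.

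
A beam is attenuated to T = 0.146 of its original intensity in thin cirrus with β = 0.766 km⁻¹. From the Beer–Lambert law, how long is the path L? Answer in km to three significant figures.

Beer–Lambert: T = exp(−βL) ⇒ L = −ln(T)/β = −ln(0.146)/0.766 = 1.9241/0.766 = 2.512 km.

2.51 km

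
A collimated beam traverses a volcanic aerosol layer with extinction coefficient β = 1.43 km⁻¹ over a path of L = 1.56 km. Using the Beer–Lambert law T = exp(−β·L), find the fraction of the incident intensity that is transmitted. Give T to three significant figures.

τ = β·L = 1.43 × 1.56 = 2.2308.
T = exp(−2.2308) = 0.1074.

0.107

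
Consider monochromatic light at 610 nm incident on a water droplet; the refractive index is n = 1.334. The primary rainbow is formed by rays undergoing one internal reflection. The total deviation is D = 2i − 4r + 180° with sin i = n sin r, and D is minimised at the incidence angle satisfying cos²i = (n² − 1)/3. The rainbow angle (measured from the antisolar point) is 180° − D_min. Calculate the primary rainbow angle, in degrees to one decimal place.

cos²i = (1.77956 − 1)/3 = 0.25985; i = arccos(0.50976) = 59.352°.
sin r = sin 59.352°/1.334 = 0.64492; r = 40.159°.
D_min = 2·59.352° − 4·40.159° + 180° = 138.067°.
Rainbow angle = 180° − D_min = 41.933°.

41.9°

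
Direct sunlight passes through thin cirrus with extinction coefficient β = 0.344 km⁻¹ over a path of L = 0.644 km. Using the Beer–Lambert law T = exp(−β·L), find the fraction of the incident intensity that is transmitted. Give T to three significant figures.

τ = β·L = 0.344 × 0.644 = 0.2215.
T = exp(−0.2215) = 0.8013.

0.801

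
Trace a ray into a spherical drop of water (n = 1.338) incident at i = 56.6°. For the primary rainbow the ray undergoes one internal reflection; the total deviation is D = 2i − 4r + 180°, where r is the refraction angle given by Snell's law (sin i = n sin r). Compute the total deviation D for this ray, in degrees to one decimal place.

138.8°

sin r = sin 56.6° / 1.338 = 0.8348/1.338 = 0.6240; r = 38.61°.
D = 2·56.6° − 4·38.61° + 180° = 113.20° − 154.42° + 180° = 138.78°.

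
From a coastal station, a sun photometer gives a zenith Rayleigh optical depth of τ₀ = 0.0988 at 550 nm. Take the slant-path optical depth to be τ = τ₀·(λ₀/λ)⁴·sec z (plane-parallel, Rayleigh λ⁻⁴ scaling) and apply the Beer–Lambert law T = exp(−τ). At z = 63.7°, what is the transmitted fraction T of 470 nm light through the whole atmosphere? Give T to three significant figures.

0.658

sec 63.7° = 2.2570.
τ = 0.0988 × (550/470)⁴ × 2.2570 = 0.0988 × 1.8753 × 2.2570 = 0.4182.
T = exp(−0.4182) = 0.6583.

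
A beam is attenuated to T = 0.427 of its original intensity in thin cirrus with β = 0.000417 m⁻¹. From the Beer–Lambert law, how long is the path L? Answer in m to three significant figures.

2040 m

Beer–Lambert: T = exp(−βL) ⇒ L = −ln(T)/β = −ln(0.427)/0.000417 = 0.8510/0.000417 = 2041 m.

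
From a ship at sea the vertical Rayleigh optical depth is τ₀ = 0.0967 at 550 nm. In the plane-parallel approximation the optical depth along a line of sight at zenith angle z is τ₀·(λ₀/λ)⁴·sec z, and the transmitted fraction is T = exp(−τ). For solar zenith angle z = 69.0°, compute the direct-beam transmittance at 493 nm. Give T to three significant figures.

sec 69.0° = 2.7904.
τ = 0.0967 × (550/493)⁴ × 2.7904 = 0.0967 × 1.5490 × 2.7904 = 0.4180.
T = exp(−0.4180) = 0.6584.

0.658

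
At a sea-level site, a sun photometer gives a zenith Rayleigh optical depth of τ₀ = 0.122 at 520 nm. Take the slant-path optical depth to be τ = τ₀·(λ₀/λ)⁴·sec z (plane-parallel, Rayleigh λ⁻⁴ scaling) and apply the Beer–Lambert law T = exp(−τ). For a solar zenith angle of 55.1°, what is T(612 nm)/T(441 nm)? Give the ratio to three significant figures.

1.35

Airmass: sec 55.1° = 1.7478.
τ(612 nm) = 0.122 × (520/612)⁴ × 1.7478 = 0.122 × 0.5212 × 1.7478 = 0.1111.
τ(441 nm) = 0.122 × (520/441)⁴ × 1.7478 = 0.122 × 1.9331 × 1.7478 = 0.4122.
T(612)/T(441) = exp(τ_B − τ_A) = exp(0.3011) = 1.3513.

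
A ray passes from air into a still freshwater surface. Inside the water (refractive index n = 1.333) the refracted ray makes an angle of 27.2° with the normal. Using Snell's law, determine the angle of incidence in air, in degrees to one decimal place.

Snell: sin θ_i = n · sin θ_r = 1.333 × sin 27.2° = 1.333 × 0.4571 = 0.6093.
θ_i = arcsin(0.6093) = 37.54°.

37.5°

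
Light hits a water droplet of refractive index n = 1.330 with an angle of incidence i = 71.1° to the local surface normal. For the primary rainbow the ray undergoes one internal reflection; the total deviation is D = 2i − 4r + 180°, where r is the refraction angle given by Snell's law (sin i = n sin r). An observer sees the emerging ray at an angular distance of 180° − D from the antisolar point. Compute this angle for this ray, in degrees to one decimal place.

39.2°

sin r = sin 71.1° / 1.330 = 0.9461/1.330 = 0.7113; r = 45.34°.
D = 2·71.1° − 4·45.34° + 180° = 142.20° − 181.38° + 180° = 140.82°.
Angle from antisolar point = 180° − D = 39.18°.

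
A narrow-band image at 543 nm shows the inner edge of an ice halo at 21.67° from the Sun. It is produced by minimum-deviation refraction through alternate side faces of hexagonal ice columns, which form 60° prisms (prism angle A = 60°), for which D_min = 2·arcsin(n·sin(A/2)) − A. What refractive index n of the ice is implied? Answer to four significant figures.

Rearranging: n = sin((D_min + A)/2) / sin(A/2).
(D_min + A)/2 = (21.67° + 60°)/2 = 40.835°.
n = sin 40.835° / sin 30° = 0.6539 / 0.5000 = 1.3078.

1.308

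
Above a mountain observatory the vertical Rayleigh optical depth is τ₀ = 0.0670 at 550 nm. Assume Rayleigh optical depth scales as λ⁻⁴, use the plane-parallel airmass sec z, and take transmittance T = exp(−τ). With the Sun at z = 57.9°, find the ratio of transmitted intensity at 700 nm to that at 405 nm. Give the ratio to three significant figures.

1.46

Airmass: sec 57.9° = 1.8818.
τ(700 nm) = 0.0670 × (550/700)⁴ × 1.8818 = 0.0670 × 0.3811 × 1.8818 = 0.0481.
τ(405 nm) = 0.0670 × (550/405)⁴ × 1.8818 = 0.0670 × 3.4012 × 1.8818 = 0.4288.
T(700)/T(405) = exp(τ_B − τ_A) = exp(0.3808) = 1.4634.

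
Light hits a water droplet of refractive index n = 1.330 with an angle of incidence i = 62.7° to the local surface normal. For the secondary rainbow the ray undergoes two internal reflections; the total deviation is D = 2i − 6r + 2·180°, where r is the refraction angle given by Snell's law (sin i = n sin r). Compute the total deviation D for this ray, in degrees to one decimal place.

sin r = sin 62.7° / 1.330 = 0.8886/1.330 = 0.6681; r = 41.92°.
D = 2·62.7° − 6·41.92° + 2·180° = 125.40° − 251.54° + 360° = 233.86°.

233.9°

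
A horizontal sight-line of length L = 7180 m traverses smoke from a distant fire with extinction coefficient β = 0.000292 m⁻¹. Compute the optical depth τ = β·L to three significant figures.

2.10

τ = β·L = 0.000292 × 7180 = 2.0966.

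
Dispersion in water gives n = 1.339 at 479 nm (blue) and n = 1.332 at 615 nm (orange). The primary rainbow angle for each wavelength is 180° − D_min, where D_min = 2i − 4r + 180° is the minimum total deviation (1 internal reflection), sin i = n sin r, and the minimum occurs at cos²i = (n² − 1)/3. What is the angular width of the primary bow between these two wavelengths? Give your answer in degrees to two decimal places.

1.01°

At 479 nm (n = 1.339): cos²i = 0.26431 → i = 59.062°, r = 39.834°, D_min = 138.786°, rainbow angle = 41.214°.
At 615 nm (n = 1.332): cos²i = 0.25807 → i = 59.469°, r = 40.290°, D_min = 137.776°, rainbow angle = 42.224°.
Angular width = |41.214° − 42.224°| = 1.010°.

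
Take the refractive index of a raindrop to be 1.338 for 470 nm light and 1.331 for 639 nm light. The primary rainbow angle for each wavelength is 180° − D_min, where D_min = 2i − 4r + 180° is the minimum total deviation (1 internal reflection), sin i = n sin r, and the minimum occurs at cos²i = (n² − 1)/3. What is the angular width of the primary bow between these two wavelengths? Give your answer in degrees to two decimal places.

1.01°

At 470 nm (n = 1.338): cos²i = 0.26341 → i = 59.120°, r = 39.899°, D_min = 138.643°, rainbow angle = 41.357°.
At 639 nm (n = 1.331): cos²i = 0.25719 → i = 59.527°, r = 40.356°, D_min = 137.630°, rainbow angle = 42.370°.
Angular width = |41.357° − 42.370°| = 1.013°.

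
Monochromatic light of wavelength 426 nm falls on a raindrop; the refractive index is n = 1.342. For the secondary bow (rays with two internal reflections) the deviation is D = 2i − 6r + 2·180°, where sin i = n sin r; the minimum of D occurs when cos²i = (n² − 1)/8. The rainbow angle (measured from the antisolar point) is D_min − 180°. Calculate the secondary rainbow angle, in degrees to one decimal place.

cos²i = (1.80096 − 1)/8 = 0.10012; i = arccos(0.31642) = 71.554°.
sin r = sin 71.554°/1.342 = 0.70687; r = 44.981°.
D_min = 2·71.554° − 6·44.981° + 360° = 233.222°.
Rainbow angle = D_min − 180° = 53.222°.

53.2°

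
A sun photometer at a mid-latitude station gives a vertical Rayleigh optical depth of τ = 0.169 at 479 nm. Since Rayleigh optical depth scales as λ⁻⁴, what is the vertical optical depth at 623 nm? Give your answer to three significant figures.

0.0591

τ(623 nm) = τ(479 nm) × (479/623)⁴ = 0.169 × (0.7689)⁴ = 0.169 × 0.3495 = 0.0591.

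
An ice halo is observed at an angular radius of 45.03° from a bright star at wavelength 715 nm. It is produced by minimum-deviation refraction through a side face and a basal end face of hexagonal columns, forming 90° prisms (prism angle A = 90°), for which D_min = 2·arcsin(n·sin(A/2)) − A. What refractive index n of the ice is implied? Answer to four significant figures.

1.307

Rearranging: n = sin((D_min + A)/2) / sin(A/2).
(D_min + A)/2 = (45.03° + 90°)/2 = 67.515°.
n = sin 67.515° / sin 45° = 0.9240 / 0.7071 = 1.3067.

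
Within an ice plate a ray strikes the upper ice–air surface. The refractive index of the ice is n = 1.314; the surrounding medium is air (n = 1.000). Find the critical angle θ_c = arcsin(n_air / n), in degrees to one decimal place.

sin θ_c = n_air / n = 1.000 / 1.314 = 0.7610.
θ_c = arcsin(0.7610) = 49.56°.

49.6°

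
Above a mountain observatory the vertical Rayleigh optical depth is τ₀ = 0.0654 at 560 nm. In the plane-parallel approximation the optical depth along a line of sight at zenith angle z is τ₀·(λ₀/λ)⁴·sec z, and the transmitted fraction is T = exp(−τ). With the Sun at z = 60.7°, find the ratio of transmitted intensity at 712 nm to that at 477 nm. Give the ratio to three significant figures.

Airmass: sec 60.7° = 2.0434.
τ(712 nm) = 0.0654 × (560/712)⁴ × 2.0434 = 0.0654 × 0.3827 × 2.0434 = 0.0511.
τ(477 nm) = 0.0654 × (560/477)⁴ × 2.0434 = 0.0654 × 1.8997 × 2.0434 = 0.2539.
T(712)/T(477) = exp(τ_B − τ_A) = exp(0.2027) = 1.2247.

1.22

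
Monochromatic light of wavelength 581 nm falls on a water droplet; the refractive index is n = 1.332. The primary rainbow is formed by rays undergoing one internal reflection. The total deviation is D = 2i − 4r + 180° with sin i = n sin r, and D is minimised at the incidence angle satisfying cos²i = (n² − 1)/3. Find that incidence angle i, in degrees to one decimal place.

cos²i = (1.332² − 1)/3 = (1.77422 − 1)/3 = 0.25807.
cos i = 0.50801, so i = 59.469°.

59.5°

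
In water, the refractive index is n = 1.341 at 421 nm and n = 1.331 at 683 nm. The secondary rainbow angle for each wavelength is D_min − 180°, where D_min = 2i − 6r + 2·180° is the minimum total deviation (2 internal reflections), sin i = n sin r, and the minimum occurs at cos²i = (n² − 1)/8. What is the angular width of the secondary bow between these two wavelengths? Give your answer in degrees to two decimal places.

At 421 nm (n = 1.341): cos²i = 0.09979 → i = 71.586°, r = 45.034°, D_min = 232.966°, rainbow angle = 52.966°.
At 683 nm (n = 1.331): cos²i = 0.09645 → i = 71.907°, r = 45.575°, D_min = 230.365°, rainbow angle = 50.365°.
Angular width = |52.966° − 50.365°| = 2.601°.

2.60°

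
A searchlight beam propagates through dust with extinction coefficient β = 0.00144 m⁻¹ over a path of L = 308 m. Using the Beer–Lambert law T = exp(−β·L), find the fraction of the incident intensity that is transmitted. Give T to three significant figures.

0.642

τ = β·L = 0.00144 × 308 = 0.4435.
T = exp(−0.4435) = 0.6418.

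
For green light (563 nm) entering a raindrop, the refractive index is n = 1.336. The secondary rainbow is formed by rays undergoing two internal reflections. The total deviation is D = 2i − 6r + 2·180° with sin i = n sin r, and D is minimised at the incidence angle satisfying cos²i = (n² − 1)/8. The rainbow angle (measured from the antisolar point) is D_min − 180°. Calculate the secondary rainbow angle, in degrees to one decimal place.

cos²i = (1.78490 − 1)/8 = 0.09811; i = arccos(0.31323) = 71.746°.
sin r = sin 71.746°/1.336 = 0.71084; r = 45.303°.
D_min = 2·71.746° − 6·45.303° + 360° = 231.674°.
Rainbow angle = D_min − 180° = 51.674°.

51.7°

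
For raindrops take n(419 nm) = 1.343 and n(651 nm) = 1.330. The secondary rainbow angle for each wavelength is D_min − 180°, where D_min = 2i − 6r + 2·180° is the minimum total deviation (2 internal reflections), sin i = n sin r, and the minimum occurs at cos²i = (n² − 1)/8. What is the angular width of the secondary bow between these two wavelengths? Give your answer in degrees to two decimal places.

3.38°

At 419 nm (n = 1.343): cos²i = 0.10046 → i = 71.522°, r = 44.928°, D_min = 233.478°, rainbow angle = 53.478°.
At 651 nm (n = 1.330): cos²i = 0.09611 → i = 71.940°, r = 45.630°, D_min = 230.101°, rainbow angle = 50.101°.
Angular width = |53.478° − 50.101°| = 3.377°.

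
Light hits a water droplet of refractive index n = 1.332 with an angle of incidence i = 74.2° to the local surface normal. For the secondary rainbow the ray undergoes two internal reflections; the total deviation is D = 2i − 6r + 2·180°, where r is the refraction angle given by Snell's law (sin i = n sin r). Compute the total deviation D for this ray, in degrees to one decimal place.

230.9°

sin r = sin 74.2° / 1.332 = 0.9622/1.332 = 0.7224; r = 46.25°.
D = 2·74.2° − 6·46.25° + 2·180° = 148.40° − 277.51° + 360° = 230.89°.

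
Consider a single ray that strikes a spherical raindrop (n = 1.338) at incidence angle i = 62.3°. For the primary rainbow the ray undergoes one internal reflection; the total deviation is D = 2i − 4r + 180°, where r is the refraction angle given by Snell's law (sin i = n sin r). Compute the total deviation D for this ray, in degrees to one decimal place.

138.9°

sin r = sin 62.3° / 1.338 = 0.8854/1.338 = 0.6617; r = 41.43°.
D = 2·62.3° − 4·41.43° + 180° = 124.60° − 165.73° + 180° = 138.87°.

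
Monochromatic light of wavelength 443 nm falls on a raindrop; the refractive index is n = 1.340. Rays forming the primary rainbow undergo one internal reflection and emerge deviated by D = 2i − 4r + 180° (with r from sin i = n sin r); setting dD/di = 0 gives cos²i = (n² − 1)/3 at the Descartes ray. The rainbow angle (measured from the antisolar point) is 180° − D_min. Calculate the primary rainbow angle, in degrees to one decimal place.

41.1°

cos²i = (1.79560 − 1)/3 = 0.26520; i = arccos(0.51498) = 59.004°.
sin r = sin 59.004°/1.340 = 0.63971; r = 39.770°.
D_min = 2·59.004° − 4·39.770° + 180° = 138.929°.
Rainbow angle = 180° − D_min = 41.071°.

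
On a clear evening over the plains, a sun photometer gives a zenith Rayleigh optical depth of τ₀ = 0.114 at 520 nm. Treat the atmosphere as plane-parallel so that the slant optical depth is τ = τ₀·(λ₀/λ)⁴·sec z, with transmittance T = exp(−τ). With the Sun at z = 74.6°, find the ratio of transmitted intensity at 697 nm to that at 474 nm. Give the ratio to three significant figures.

1.63

Airmass: sec 74.6° = 3.7657.
τ(697 nm) = 0.114 × (520/697)⁴ × 3.7657 = 0.114 × 0.3098 × 3.7657 = 0.1330.
τ(474 nm) = 0.114 × (520/474)⁴ × 3.7657 = 0.114 × 1.4484 × 3.7657 = 0.6218.
T(697)/T(474) = exp(τ_B − τ_A) = exp(0.4888) = 1.6304.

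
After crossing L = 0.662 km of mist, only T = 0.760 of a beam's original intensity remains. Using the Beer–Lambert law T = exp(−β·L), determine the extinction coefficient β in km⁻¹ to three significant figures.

Beer–Lambert: T = exp(−βL) ⇒ β = −ln(T)/L = −ln(0.760)/0.662 = 0.2744/0.662 = 0.4146 km⁻¹.

0.415 km⁻¹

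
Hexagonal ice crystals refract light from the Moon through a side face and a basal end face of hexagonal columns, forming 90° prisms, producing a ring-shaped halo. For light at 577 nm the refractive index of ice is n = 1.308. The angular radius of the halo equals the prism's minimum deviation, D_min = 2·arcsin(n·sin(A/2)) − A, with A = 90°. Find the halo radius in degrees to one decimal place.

45.3°

n·sin(A/2) = 1.308 × sin 45° = 1.308 × 0.7071 = 0.9249.
D_min = 2·arcsin(0.9249) − 90° = 2 × 67.653° − 90° = 45.305°.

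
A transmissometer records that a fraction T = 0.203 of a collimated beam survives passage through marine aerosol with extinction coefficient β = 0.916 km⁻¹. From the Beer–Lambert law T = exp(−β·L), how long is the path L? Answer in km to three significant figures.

Beer–Lambert: T = exp(−βL) ⇒ L = −ln(T)/β = −ln(0.203)/0.916 = 1.5945/0.916 = 1.741 km.

1.74 km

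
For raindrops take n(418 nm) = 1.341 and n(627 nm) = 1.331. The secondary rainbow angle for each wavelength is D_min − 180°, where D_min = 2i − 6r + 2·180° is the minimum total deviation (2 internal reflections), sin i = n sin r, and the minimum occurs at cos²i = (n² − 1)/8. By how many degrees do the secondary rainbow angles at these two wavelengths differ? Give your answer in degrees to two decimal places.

2.60°

At 418 nm (n = 1.341): cos²i = 0.09979 → i = 71.586°, r = 45.034°, D_min = 232.966°, rainbow angle = 52.966°.
At 627 nm (n = 1.331): cos²i = 0.09645 → i = 71.907°, r = 45.575°, D_min = 230.365°, rainbow angle = 50.365°.
Angular width = |52.966° − 50.365°| = 2.601°.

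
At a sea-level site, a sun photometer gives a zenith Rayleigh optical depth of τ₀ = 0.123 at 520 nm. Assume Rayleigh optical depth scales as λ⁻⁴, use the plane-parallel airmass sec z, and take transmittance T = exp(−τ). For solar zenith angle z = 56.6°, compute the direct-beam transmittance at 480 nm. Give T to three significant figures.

sec 56.6° = 1.8166.
τ = 0.123 × (520/480)⁴ × 1.8166 = 0.123 × 1.3774 × 1.8166 = 0.3078.
T = exp(−0.3078) = 0.7351.

0.735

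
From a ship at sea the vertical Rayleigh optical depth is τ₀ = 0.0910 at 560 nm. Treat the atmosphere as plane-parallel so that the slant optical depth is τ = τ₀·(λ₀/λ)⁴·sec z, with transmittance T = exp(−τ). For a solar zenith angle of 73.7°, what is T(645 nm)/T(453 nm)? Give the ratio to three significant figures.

1.77

Airmass: sec 73.7° = 3.5629.
τ(645 nm) = 0.0910 × (560/645)⁴ × 3.5629 = 0.0910 × 0.5682 × 3.5629 = 0.1842.
τ(453 nm) = 0.0910 × (560/453)⁴ × 3.5629 = 0.0910 × 2.3354 × 3.5629 = 0.7572.
T(645)/T(453) = exp(τ_B − τ_A) = exp(0.5730) = 1.7735.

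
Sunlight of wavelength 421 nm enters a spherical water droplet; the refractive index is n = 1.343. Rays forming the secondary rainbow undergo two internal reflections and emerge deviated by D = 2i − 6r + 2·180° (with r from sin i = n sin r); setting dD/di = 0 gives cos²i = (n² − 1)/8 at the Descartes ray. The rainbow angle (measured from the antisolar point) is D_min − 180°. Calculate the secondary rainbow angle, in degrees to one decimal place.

cos²i = (1.80365 − 1)/8 = 0.10046; i = arccos(0.31695) = 71.522°.
sin r = sin 71.522°/1.343 = 0.70621; r = 44.928°.
D_min = 2·71.522° − 6·44.928° + 360° = 233.478°.
Rainbow angle = D_min − 180° = 53.478°.

53.5°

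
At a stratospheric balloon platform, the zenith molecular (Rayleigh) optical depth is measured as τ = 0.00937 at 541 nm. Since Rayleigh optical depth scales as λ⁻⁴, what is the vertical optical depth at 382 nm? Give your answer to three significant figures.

0.0377

τ(382 nm) = τ(541 nm) × (541/382)⁴ = 0.00937 × (1.4162)⁴ = 0.00937 × 4.0229 = 0.0377.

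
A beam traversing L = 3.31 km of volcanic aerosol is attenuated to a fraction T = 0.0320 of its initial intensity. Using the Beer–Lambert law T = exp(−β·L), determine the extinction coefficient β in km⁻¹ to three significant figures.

Beer–Lambert: T = exp(−βL) ⇒ β = −ln(T)/L = −ln(0.0320)/3.31 = 3.4420/3.31 = 1.04 km⁻¹.

1.04 km⁻¹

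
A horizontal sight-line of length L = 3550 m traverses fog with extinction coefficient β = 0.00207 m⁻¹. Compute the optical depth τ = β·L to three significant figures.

7.35

τ = β·L = 0.00207 × 3550 = 7.3485.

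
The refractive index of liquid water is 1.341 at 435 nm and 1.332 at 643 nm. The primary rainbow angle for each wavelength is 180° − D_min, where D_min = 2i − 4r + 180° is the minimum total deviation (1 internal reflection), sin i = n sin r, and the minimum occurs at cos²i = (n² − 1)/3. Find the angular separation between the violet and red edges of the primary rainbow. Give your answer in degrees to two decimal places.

At 435 nm (n = 1.341): cos²i = 0.26609 → i = 58.946°, r = 39.705°, D_min = 139.071°, rainbow angle = 40.929°.
At 643 nm (n = 1.332): cos²i = 0.25807 → i = 59.469°, r = 40.290°, D_min = 137.776°, rainbow angle = 42.224°.
Angular width = |40.929° − 42.224°| = 1.295°.

1.29°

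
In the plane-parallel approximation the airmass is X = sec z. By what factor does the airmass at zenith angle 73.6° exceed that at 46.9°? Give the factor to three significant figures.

X(73.6°)/X(46.9°) = sec 73.6° / sec 46.9° = cos 46.9° / cos 73.6° = 0.6833/0.2823 = 2.4200.

2.42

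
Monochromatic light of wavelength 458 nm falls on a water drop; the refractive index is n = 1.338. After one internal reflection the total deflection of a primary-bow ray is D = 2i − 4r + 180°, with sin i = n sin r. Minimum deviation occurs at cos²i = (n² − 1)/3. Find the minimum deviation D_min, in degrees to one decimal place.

138.6°

cos²i = (1.79024 − 1)/3 = 0.26341; i = arccos(0.51324) = 59.120°.
sin r = sin 59.120°/1.338 = 0.64144; r = 39.899°.
D_min = 2·59.120° − 4·39.899° + 180° = 138.643°.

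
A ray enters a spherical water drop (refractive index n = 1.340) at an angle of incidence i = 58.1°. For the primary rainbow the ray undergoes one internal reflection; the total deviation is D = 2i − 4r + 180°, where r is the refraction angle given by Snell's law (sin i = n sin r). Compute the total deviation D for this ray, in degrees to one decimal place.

138.9°

sin r = sin 58.1° / 1.340 = 0.8490/1.340 = 0.6336; r = 39.31°.
D = 2·58.1° − 4·39.31° + 180° = 116.20° − 157.25° + 180° = 138.95°.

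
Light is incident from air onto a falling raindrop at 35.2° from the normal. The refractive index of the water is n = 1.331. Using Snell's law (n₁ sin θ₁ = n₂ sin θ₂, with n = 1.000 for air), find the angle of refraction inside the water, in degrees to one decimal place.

Snell: sin θ_r = sin θ_i / n = sin 35.2° / 1.331 = 0.5764 / 1.331 = 0.4331.
θ_r = arcsin(0.4331) = 25.66°.

25.7°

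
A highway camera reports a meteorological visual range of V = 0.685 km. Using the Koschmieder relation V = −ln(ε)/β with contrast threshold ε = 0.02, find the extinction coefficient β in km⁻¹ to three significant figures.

5.71 km⁻¹

β = −ln(0.02) / V = 3.912 / 0.685 = 5.7110 km⁻¹.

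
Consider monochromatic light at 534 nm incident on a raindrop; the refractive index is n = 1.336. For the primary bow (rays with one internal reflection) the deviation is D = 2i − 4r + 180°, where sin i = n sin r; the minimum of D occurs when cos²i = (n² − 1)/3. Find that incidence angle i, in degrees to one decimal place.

cos²i = (1.336² − 1)/3 = (1.78490 − 1)/3 = 0.26163.
cos i = 0.51150, so i = 59.236°.

59.2°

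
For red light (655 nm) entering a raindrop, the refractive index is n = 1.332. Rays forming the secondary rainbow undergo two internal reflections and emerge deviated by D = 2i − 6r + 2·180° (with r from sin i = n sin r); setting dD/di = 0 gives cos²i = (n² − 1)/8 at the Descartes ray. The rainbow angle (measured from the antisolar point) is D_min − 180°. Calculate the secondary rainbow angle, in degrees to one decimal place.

cos²i = (1.77422 − 1)/8 = 0.09678; i = arccos(0.31109) = 71.875°.
sin r = sin 71.875°/1.332 = 0.71350; r = 45.520°.
D_min = 2·71.875° − 6·45.520° + 360° = 230.628°.
Rainbow angle = D_min − 180° = 50.628°.

50.6°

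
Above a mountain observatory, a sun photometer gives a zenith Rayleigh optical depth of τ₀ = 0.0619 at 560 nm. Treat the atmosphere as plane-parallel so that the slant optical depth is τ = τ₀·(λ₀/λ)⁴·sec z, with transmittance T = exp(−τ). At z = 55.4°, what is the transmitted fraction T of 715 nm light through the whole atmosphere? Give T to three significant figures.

sec 55.4° = 1.7610.
τ = 0.0619 × (560/715)⁴ × 1.7610 = 0.0619 × 0.3763 × 1.7610 = 0.0410.
T = exp(−0.0410) = 0.9598.

0.960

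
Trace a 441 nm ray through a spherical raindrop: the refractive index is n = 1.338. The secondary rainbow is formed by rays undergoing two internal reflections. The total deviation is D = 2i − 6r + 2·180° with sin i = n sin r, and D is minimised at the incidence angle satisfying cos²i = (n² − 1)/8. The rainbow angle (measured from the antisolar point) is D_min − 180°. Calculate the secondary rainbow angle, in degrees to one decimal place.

52.2°

cos²i = (1.79024 − 1)/8 = 0.09878; i = arccos(0.31429) = 71.682°.
sin r = sin 71.682°/1.338 = 0.70951; r = 45.195°.
D_min = 2·71.682° − 6·45.195° + 360° = 232.193°.
Rainbow angle = D_min − 180° = 52.193°.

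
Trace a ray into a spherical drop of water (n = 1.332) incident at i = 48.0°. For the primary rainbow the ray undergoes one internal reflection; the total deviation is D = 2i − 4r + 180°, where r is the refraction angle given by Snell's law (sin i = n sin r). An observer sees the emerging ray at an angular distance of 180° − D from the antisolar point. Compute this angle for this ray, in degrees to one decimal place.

sin r = sin 48.0° / 1.332 = 0.7431/1.332 = 0.5579; r = 33.91°.
D = 2·48.0° − 4·33.91° + 180° = 96.00° − 135.65° + 180° = 140.35°.
Angle from antisolar point = 180° − D = 39.65°.

39.6°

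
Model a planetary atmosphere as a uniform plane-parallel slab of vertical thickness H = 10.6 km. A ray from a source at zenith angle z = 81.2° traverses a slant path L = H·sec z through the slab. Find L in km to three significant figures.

sec z = 1/cos 81.2° = 6.5366.
L = 10.6 × 6.5366 = 69.287 km.

69.3 km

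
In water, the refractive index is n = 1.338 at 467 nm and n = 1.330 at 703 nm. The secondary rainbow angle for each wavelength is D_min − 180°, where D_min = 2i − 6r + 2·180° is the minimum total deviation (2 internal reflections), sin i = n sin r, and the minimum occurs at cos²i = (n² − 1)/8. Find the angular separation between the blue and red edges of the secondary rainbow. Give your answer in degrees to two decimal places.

At 467 nm (n = 1.338): cos²i = 0.09878 → i = 71.682°, r = 45.195°, D_min = 232.193°, rainbow angle = 52.193°.
At 703 nm (n = 1.330): cos²i = 0.09611 → i = 71.940°, r = 45.630°, D_min = 230.101°, rainbow angle = 50.101°.
Angular width = |52.193° − 50.101°| = 2.092°.

2.09°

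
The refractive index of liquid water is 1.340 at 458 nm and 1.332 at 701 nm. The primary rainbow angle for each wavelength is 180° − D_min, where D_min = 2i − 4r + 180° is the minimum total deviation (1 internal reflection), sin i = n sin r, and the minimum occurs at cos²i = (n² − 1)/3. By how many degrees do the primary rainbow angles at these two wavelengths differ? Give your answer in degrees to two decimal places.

1.15°

At 458 nm (n = 1.340): cos²i = 0.26520 → i = 59.004°, r = 39.770°, D_min = 138.929°, rainbow angle = 41.071°.
At 701 nm (n = 1.332): cos²i = 0.25807 → i = 59.469°, r = 40.290°, D_min = 137.776°, rainbow angle = 42.224°.
Angular width = |41.071° − 42.224°| = 1.153°.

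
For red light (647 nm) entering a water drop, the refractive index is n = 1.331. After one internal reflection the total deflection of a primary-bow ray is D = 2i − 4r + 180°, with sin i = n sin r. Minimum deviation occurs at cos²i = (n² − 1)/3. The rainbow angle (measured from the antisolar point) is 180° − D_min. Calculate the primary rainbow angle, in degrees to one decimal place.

42.4°

cos²i = (1.77156 − 1)/3 = 0.25719; i = arccos(0.50714) = 59.527°.
sin r = sin 59.527°/1.331 = 0.64753; r = 40.356°.
D_min = 2·59.527° − 4·40.356° + 180° = 137.630°.
Rainbow angle = 180° − D_min = 42.370°.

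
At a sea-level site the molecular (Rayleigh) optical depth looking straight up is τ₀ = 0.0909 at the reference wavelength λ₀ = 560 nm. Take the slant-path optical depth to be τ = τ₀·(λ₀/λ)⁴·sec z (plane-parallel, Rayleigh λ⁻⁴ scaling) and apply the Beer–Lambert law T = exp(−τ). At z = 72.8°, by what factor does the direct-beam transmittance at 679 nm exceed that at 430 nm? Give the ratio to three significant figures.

2.10

Airmass: sec 72.8° = 3.3817.
τ(679 nm) = 0.0909 × (560/679)⁴ × 3.3817 = 0.0909 × 0.4627 × 3.3817 = 0.1422.
τ(430 nm) = 0.0909 × (560/430)⁴ × 3.3817 = 0.0909 × 2.8766 × 3.3817 = 0.8843.
T(679)/T(430) = exp(τ_B − τ_A) = exp(0.7420) = 2.1002.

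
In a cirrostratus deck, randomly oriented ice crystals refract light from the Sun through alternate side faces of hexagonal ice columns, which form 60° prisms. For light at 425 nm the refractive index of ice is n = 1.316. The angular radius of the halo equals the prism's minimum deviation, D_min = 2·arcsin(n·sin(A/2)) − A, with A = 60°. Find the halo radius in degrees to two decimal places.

22.30°

n·sin(A/2) = 1.316 × sin 30° = 1.316 × 0.5000 = 0.6580.
D_min = 2·arcsin(0.6580) − 60° = 2 × 41.148° − 60° = 22.295°.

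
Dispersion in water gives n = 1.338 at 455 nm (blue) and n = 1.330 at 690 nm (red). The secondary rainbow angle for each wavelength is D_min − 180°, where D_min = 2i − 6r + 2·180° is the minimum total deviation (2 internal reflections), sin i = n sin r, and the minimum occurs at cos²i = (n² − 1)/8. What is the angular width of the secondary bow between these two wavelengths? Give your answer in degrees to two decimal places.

At 455 nm (n = 1.338): cos²i = 0.09878 → i = 71.682°, r = 45.195°, D_min = 232.193°, rainbow angle = 52.193°.
At 690 nm (n = 1.330): cos²i = 0.09611 → i = 71.940°, r = 45.630°, D_min = 230.101°, rainbow angle = 50.101°.
Angular width = |52.193° − 50.101°| = 2.092°.

2.09°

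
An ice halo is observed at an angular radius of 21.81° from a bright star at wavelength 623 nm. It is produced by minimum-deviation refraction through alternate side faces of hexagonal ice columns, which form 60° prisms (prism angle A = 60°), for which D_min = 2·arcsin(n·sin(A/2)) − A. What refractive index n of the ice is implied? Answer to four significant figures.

1.310

Rearranging: n = sin((D_min + A)/2) / sin(A/2).
(D_min + A)/2 = (21.81° + 60°)/2 = 40.905°.
n = sin 40.905° / sin 30° = 0.6548 / 0.5000 = 1.3096.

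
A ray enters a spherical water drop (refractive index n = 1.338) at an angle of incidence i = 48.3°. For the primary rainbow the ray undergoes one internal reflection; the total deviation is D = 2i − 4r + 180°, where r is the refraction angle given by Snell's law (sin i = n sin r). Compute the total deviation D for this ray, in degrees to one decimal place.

140.9°

sin r = sin 48.3° / 1.338 = 0.7466/1.338 = 0.5580; r = 33.92°.
D = 2·48.3° − 4·33.92° + 180° = 96.60° − 135.68° + 180° = 140.92°.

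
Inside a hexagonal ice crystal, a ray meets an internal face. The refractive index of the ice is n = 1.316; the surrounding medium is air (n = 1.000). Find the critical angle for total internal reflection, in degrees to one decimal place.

49.5°

sin θ_c = n_air / n = 1.000 / 1.316 = 0.7599.
θ_c = arcsin(0.7599) = 49.45°.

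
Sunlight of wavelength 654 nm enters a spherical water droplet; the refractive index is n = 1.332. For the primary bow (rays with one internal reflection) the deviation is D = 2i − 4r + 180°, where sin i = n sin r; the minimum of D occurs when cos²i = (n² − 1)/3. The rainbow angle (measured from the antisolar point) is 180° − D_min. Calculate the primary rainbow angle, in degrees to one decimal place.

42.2°

cos²i = (1.77422 − 1)/3 = 0.25807; i = arccos(0.50801) = 59.469°.
sin r = sin 59.469°/1.332 = 0.64666; r = 40.290°.
D_min = 2·59.469° − 4·40.290° + 180° = 137.776°.
Rainbow angle = 180° − D_min = 42.224°.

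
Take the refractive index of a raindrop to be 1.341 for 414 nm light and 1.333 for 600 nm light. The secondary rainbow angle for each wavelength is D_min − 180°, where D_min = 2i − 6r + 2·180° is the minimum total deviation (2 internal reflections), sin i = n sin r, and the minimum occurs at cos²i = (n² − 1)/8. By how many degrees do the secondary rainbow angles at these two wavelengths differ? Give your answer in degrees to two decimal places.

2.08°

At 414 nm (n = 1.341): cos²i = 0.09979 → i = 71.586°, r = 45.034°, D_min = 232.966°, rainbow angle = 52.966°.
At 600 nm (n = 1.333): cos²i = 0.09711 → i = 71.843°, r = 45.466°, D_min = 230.891°, rainbow angle = 50.891°.
Angular width = |52.966° − 50.891°| = 2.075°.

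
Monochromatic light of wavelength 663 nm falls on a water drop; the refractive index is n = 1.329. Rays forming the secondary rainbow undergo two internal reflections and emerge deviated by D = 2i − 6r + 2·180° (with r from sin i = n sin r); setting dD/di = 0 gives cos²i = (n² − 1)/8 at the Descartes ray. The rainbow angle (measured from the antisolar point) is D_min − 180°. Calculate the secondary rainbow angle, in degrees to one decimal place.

49.8°

cos²i = (1.76624 − 1)/8 = 0.09578; i = arccos(0.30948) = 71.972°.
sin r = sin 71.972°/1.329 = 0.71550; r = 45.685°.
D_min = 2·71.972° − 6·45.685° + 360° = 229.837°.
Rainbow angle = D_min − 180° = 49.837°.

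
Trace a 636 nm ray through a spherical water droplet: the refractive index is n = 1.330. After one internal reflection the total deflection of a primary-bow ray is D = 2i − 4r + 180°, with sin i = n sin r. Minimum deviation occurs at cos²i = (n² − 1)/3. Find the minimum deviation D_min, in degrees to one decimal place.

cos²i = (1.76890 − 1)/3 = 0.25630; i = arccos(0.50626) = 59.585°.
sin r = sin 59.585°/1.330 = 0.64841; r = 40.422°.
D_min = 2·59.585° − 4·40.422° + 180° = 137.484°.

137.5°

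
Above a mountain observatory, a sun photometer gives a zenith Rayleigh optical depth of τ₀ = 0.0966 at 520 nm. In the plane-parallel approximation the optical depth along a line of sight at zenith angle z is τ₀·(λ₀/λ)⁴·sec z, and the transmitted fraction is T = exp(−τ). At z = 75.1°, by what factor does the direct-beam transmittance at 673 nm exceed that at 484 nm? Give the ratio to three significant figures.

1.44

Airmass: sec 75.1° = 3.8890.
τ(673 nm) = 0.0966 × (520/673)⁴ × 3.8890 = 0.0966 × 0.3564 × 3.8890 = 0.1339.
τ(484 nm) = 0.0966 × (520/484)⁴ × 3.8890 = 0.0966 × 1.3324 × 3.8890 = 0.5006.
T(673)/T(484) = exp(τ_B − τ_A) = exp(0.3667) = 1.4429.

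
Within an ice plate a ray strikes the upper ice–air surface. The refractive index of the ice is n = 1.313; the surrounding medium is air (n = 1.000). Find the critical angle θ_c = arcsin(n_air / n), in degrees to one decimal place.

49.6°

sin θ_c = n_air / n = 1.000 / 1.313 = 0.7616.
θ_c = arcsin(0.7616) = 49.61°.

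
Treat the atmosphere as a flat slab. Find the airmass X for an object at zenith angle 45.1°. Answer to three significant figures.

X = sec z = 1/cos 45.1° = 1/0.7059 = 1.4167.

1.42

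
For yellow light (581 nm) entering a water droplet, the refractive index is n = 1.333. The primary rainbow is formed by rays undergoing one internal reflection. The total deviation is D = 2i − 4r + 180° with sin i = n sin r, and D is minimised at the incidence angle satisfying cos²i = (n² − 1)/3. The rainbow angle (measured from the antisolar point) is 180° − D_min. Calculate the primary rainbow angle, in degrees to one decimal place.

cos²i = (1.77689 − 1)/3 = 0.25896; i = arccos(0.50888) = 59.410°.
sin r = sin 59.410°/1.333 = 0.64579; r = 40.225°.
D_min = 2·59.410° − 4·40.225° + 180° = 137.922°.
Rainbow angle = 180° − D_min = 42.078°.

42.1°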